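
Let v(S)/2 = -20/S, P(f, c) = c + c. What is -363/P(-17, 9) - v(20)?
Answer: -109/6 ≈ -18.167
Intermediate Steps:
P(f, c) = 2*c
v(S) = -40/S (v(S) = 2*(-20/S) = -40/S)
-363/P(-17, 9) - v(20) = -363/(2*9) - (-40)/20 = -363/18 - (-40)/20 = -363*1/18 - 1*(-2) = -121/6 + 2 = -109/6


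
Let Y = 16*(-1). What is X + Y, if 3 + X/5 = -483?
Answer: -2446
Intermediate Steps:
X = -2430 (X = -15 + 5*(-483) = -15 - 2415 = -2430)
Y = -16
X + Y = -2430 - 16 = -2446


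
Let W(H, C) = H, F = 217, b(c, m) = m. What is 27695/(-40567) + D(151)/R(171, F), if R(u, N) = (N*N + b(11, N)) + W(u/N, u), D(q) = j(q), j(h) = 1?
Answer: -284296241196/416443499891 ≈ -0.68268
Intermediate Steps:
D(q) = 1
R(u, N) = N + N² + u/N (R(u, N) = (N*N + N) + u/N = (N² + N) + u/N = (N + N²) + u/N = N + N² + u/N)
27695/(-40567) + D(151)/R(171, F) = 27695/(-40567) + 1/(217 + 217² + 171/217) = 27695*(-1/40567) + 1/(217 + 47089 + 171*(1/217)) = -27695/40567 + 1/(217 + 47089 + 171/217) = -27695/40567 + 1/(10265573/217) = -27695/40567 + 1*(217/10265573) = -27695/40567 + 217/10265573 = -284296241196/416443499891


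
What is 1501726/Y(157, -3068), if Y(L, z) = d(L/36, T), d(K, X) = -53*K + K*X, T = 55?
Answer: 27031068/157 ≈ 1.7217e+5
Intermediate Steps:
Y(L, z) = L/18 (Y(L, z) = (L/36)*(-53 + 55) = (L*(1/36))*2 = (L/36)*2 = L/18)
1501726/Y(157, -3068) = 1501726/(((1/18)*157)) = 1501726/(157/18) = 1501726*(18/157) = 27031068/157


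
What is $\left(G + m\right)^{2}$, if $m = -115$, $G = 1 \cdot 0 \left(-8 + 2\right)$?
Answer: $13225$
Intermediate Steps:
$G = 0$ ($G = 0 \left(-6\right) = 0$)
$\left(G + m\right)^{2} = \left(0 - 115\right)^{2} = \left(-115\right)^{2} = 13225$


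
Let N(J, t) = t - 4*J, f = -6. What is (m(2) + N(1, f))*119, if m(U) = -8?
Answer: -2142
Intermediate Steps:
(m(2) + N(1, f))*119 = (-8 + (-6 - 4*1))*119 = (-8 + (-6 - 4))*119 = (-8 - 10)*119 = -18*119 = -2142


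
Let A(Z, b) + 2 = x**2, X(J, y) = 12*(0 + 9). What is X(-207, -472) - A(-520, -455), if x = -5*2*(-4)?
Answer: -1490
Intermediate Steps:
x = 40 (x = -10*(-4) = 40)
X(J, y) = 108 (X(J, y) = 12*9 = 108)
A(Z, b) = 1598 (A(Z, b) = -2 + 40**2 = -2 + 1600 = 1598)
X(-207, -472) - A(-520, -455) = 108 - 1*1598 = 108 - 1598 = -1490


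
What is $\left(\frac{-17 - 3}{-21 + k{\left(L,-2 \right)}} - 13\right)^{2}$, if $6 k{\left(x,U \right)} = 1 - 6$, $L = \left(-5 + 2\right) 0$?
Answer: $\frac{2505889}{17161} \approx 146.02$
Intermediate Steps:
$L = 0$ ($L = \left(-3\right) 0 = 0$)
$k{\left(x,U \right)} = - \frac{5}{6}$ ($k{\left(x,U \right)} = \frac{1 - 6}{6} = \frac{1}{6} \left(-5\right) = - \frac{5}{6}$)
$\left(\frac{-17 - 3}{-21 + k{\left(L,-2 \right)}} - 13\right)^{2} = \left(\frac{-17 - 3}{-21 - \frac{5}{6}} - 13\right)^{2} = \left(- \frac{20}{- \frac{131}{6}} - 13\right)^{2} = \left(\left(-20\right) \left(- \frac{6}{131}\right) - 13\right)^{2} = \left(\frac{120}{131} - 13\right)^{2} = \left(- \frac{1583}{131}\right)^{2} = \frac{2505889}{17161}$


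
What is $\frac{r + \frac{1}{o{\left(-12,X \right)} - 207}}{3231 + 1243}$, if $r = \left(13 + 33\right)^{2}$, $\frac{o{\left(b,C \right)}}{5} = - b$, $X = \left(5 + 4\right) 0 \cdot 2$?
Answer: $\frac{311051}{657678} \approx 0.47295$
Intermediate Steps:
$X = 0$ ($X = 9 \cdot 0 \cdot 2 = 0 \cdot 2 = 0$)
$o{\left(b,C \right)} = - 5 b$ ($o{\left(b,C \right)} = 5 \left(- b\right) = - 5 b$)
$r = 2116$ ($r = 46^{2} = 2116$)
$\frac{r + \frac{1}{o{\left(-12,X \right)} - 207}}{3231 + 1243} = \frac{2116 + \frac{1}{\left(-5\right) \left(-12\right) - 207}}{3231 + 1243} = \frac{2116 + \frac{1}{60 - 207}}{4474} = \left(2116 + \frac{1}{-147}\right) \frac{1}{4474} = \left(2116 - \frac{1}{147}\right) \frac{1}{4474} = \frac{311051}{147} \cdot \frac{1}{4474} = \frac{311051}{657678}$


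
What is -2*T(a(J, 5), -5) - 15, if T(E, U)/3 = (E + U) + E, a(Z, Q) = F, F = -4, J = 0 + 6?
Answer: 63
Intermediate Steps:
J = 6
a(Z, Q) = -4
T(E, U) = 3*U + 6*E (T(E, U) = 3*((E + U) + E) = 3*(U + 2*E) = 3*U + 6*E)
-2*T(a(J, 5), -5) - 15 = -2*(3*(-5) + 6*(-4)) - 15 = -2*(-15 - 24) - 15 = -2*(-39) - 15 = 78 - 15 = 63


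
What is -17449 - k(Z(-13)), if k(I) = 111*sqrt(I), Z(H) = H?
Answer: -17449 - 111*I*sqrt(13) ≈ -17449.0 - 400.22*I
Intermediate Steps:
-17449 - k(Z(-13)) = -17449 - 111*sqrt(-13) = -17449 - 111*I*sqrt(13)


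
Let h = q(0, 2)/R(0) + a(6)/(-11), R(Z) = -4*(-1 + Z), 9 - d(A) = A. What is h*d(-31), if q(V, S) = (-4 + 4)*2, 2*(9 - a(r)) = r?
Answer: -240/11 ≈ -21.818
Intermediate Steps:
d(A) = 9 - A
R(Z) = 4 - 4*Z
a(r) = 9 - r/2
q(V, S) = 0 (q(V, S) = 0*2 = 0)
h = -6/11 (h = 0/(4 - 4*0) + (9 - ½*6)/(-11) = 0/(4 + 0) + (9 - 3)*(-1/11) = 0/4 + 6*(-1/11) = 0*(¼) - 6/11 = 0 - 6/11 = -6/11 ≈ -0.54545)
h*d(-31) = -6*(9 - 1*(-31))/11 = -6*(9 + 31)/11 = -6/11*40 = -240/11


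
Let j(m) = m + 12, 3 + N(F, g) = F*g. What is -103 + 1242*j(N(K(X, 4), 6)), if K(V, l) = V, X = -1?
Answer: 3623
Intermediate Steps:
N(F, g) = -3 + F*g
j(m) = 12 + m
-103 + 1242*j(N(K(X, 4), 6)) = -103 + 1242*(12 + (-3 - 1*6)) = -103 + 1242*(12 + (-3 - 6)) = -103 + 1242*(12 - 9) = -103 + 1242*3 = -103 + 3726 = 3623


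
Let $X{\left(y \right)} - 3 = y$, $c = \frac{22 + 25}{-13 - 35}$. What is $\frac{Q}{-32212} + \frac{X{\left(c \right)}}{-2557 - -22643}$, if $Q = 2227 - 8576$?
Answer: $\frac{1531093309}{7764122784} \approx 0.1972$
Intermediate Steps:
$c = - \frac{47}{48}$ ($c = \frac{47}{-48} = 47 \left(- \frac{1}{48}\right) = - \frac{47}{48} \approx -0.97917$)
$X{\left(y \right)} = 3 + y$
$Q = -6349$
$\frac{Q}{-32212} + \frac{X{\left(c \right)}}{-2557 - -22643} = - \frac{6349}{-32212} + \frac{3 - \frac{47}{48}}{-2557 - -22643} = \left(-6349\right) \left(- \frac{1}{32212}\right) + \frac{97}{48 \left(-2557 + 22643\right)} = \frac{6349}{32212} + \frac{97}{48 \cdot 20086} = \frac{6349}{32212} + \frac{97}{48} \cdot \frac{1}{20086} = \frac{6349}{32212} + \frac{97}{964128} = \frac{1531093309}{7764122784}$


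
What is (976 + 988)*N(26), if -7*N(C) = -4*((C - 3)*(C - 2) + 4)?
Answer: 4367936/7 ≈ 6.2399e+5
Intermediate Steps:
N(C) = 16/7 + 4*(-3 + C)*(-2 + C)/7 (N(C) = -(-4)*((C - 3)*(C - 2) + 4)/7 = -(-4)*((-3 + C)*(-2 + C) + 4)/7 = -(-4)*(4 + (-3 + C)*(-2 + C))/7 = -(-16 - 4*(-3 + C)*(-2 + C))/7 = 16/7 + 4*(-3 + C)*(-2 + C)/7)
(976 + 988)*N(26) = (976 + 988)*(40/7 - 20/7*26 + (4/7)*26²) = 1964*(40/7 - 520/7 + (4/7)*676) = 1964*(40/7 - 520/7 + 2704/7) = 1964*(2224/7) = 4367936/7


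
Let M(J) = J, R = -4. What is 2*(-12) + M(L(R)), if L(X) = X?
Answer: -28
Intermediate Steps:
2*(-12) + M(L(R)) = 2*(-12) - 4 = -24 - 4 = -28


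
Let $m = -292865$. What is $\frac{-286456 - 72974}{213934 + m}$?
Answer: $\frac{359430}{78931} \approx 4.5537$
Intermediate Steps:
$\frac{-286456 - 72974}{213934 + m} = \frac{-286456 - 72974}{213934 - 292865} = - \frac{359430}{-78931} = \left(-359430\right) \left(- \frac{1}{78931}\right) = \frac{359430}{78931}$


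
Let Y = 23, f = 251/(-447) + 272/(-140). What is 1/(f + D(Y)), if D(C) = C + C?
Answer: 15645/680489 ≈ 0.022991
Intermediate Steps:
f = -39181/15645 (f = 251*(-1/447) + 272*(-1/140) = -251/447 - 68/35 = -39181/15645 ≈ -2.5044)
D(C) = 2*C
1/(f + D(Y)) = 1/(-39181/15645 + 2*23) = 1/(-39181/15645 + 46) = 1/(680489/15645) = 15645/680489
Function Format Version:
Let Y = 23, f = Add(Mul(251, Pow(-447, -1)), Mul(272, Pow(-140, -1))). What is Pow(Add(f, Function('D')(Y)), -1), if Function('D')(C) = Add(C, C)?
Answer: Rational(15645, 680489) ≈ 0.022991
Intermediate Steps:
f = Rational(-39181, 15645) (f = Add(Mul(251, Rational(-1, 447)), Mul(272, Rational(-1, 140))) = Add(Rational(-251, 447), Rational(-68, 35)) = Rational(-39181, 15645) ≈ -2.5044)
Function('D')(C) = Mul(2, C)
Pow(Add(f, Function('D')(Y)), -1) = Pow(Add(Rational(-39181, 15645), Mul(2, 23)), -1) = Pow(Add(Rational(-39181, 15645), 46), -1) = Pow(Rational(680489, 15645), -1) = Rational(15645, 680489)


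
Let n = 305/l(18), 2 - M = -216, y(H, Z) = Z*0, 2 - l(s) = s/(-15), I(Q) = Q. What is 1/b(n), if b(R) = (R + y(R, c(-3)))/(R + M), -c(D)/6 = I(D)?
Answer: 5013/1525 ≈ 3.2872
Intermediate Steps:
c(D) = -6*D
l(s) = 2 + s/15 (l(s) = 2 - s/(-15) = 2 - s*(-1)/15 = 2 - (-1)*s/15 = 2 + s/15)
y(H, Z) = 0
M = 218 (M = 2 - 1*(-216) = 2 + 216 = 218)
n = 1525/16 (n = 305/(2 + (1/15)*18) = 305/(2 + 6/5) = 305/(16/5) = 305*(5/16) = 1525/16 ≈ 95.313)
b(R) = R/(218 + R) (b(R) = (R + 0)/(R + 218) = R/(218 + R))
1/b(n) = 1/(1525/(16*(218 + 1525/16))) = 1/(1525/(16*(5013/16))) = 1/((1525/16)*(16/5013)) = 1/(1525/5013) = 5013/1525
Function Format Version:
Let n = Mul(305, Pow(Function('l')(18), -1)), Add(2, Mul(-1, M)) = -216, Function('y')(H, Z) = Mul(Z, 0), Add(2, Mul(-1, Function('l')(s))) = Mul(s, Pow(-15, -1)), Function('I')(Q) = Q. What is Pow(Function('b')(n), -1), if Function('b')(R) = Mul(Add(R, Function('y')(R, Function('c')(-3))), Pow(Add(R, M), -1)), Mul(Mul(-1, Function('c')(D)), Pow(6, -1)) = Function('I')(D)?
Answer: Rational(5013, 1525) ≈ 3.2872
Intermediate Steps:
Function('c')(D) = Mul(-6, D)
Function('l')(s) = Add(2, Mul(Rational(1, 15), s)) (Function('l')(s) = Add(2, Mul(-1, Mul(s, Pow(-15, -1)))) = Add(2, Mul(-1, Mul(s, Rational(-1, 15)))) = Add(2, Mul(-1, Mul(Rational(-1, 15), s))) = Add(2, Mul(Rational(1, 15), s)))
Function('y')(H, Z) = 0
M = 218 (M = Add(2, Mul(-1, -216)) = Add(2, 216) = 218)
n = Rational(1525, 16) (n = Mul(305, Pow(Add(2, Mul(Rational(1, 15), 18)), -1)) = Mul(305, Pow(Add(2, Rational(6, 5)), -1)) = Mul(305, Pow(Rational(16, 5), -1)) = Mul(305, Rational(5, 16)) = Rational(1525, 16) ≈ 95.313)
Function('b')(R) = Mul(R, Pow(Add(218, R), -1)) (Function('b')(R) = Mul(Add(R, 0), Pow(Add(R, 218), -1)) = Mul(R, Pow(Add(218, R), -1)))
Pow(Function('b')(n), -1) = Pow(Mul(Rational(1525, 16), Pow(Add(218, Rational(1525, 16)), -1)), -1) = Pow(Mul(Rational(1525, 16), Pow(Rational(5013, 16), -1)), -1) = Pow(Mul(Rational(1525, 16), Rational(16, 5013)), -1) = Pow(Rational(1525, 5013), -1) = Rational(5013, 1525)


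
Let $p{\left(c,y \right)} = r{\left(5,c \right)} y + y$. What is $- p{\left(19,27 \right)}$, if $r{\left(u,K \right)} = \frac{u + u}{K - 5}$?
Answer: $- \frac{324}{7} \approx -46.286$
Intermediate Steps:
$r{\left(u,K \right)} = \frac{2 u}{-5 + K}$
$p{\left(c,y \right)} = y + \frac{10 y}{-5 + c}$ ($p{\left(c,y \right)} = 2 \cdot 5 \frac{1}{-5 + c} y + y = \frac{10}{-5 + c} y + y = \frac{10 y}{-5 + c} + y = y + \frac{10 y}{-5 + c}$)
$- p{\left(19,27 \right)} = - \frac{27 \left(5 + 19\right)}{-5 + 19} = - \frac{27 \cdot 24}{14} = \left(-1\right) \frac{324}{7} = - \frac{324}{7}$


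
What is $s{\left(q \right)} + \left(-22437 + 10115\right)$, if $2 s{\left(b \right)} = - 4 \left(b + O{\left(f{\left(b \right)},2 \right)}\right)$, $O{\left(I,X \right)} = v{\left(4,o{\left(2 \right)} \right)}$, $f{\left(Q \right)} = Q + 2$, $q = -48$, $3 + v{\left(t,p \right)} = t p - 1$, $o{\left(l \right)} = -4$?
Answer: $-12186$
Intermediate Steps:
$v{\left(t,p \right)} = -4 + p t$ ($v{\left(t,p \right)} = -3 + \left(t p - 1\right) = -3 + \left(p t - 1\right) = -3 + \left(-1 + p t\right) = -4 + p t$)
$f{\left(Q \right)} = 2 + Q$
$O{\left(I,X \right)} = -20$ ($O{\left(I,X \right)} = -4 - 16 = -20$)
$s{\left(b \right)} = 40 - 2 b$ ($s{\left(b \right)} = \frac{\left(-4\right) \left(b - 20\right)}{2} = \frac{\left(-4\right) \left(-20 + b\right)}{2} = \frac{80 - 4 b}{2} = 40 - 2 b$)
$s{\left(q \right)} + \left(-22437 + 10115\right) = \left(40 - -96\right) + \left(-22437 + 10115\right) = \left(40 + 96\right) - 12322 = 136 - 12322 = -12186$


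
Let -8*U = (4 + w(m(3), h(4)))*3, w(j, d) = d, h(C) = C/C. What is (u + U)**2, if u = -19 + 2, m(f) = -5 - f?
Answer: 22801/64 ≈ 356.27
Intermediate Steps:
h(C) = 1
u = -17
U = -15/8 (U = -(4 + 1)*3/8 = -5*3/8 = -1/8*15 = -15/8 ≈ -1.8750)
(u + U)**2 = (-17 - 15/8)**2 = (-151/8)**2 = 22801/64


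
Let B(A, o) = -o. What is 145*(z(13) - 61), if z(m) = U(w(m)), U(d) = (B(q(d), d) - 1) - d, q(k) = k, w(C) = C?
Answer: -12760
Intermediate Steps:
U(d) = -1 - 2*d (U(d) = (-d - 1) - d = (-1 - d) - d = -1 - 2*d)
z(m) = -1 - 2*m
145*(z(13) - 61) = 145*((-1 - 2*13) - 61) = 145*((-1 - 26) - 61) = 145*(-27 - 61) = 145*(-88) = -12760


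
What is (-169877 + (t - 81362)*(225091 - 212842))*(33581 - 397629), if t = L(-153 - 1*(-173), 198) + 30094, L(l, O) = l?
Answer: 228588152474192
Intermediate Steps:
t = 30114 (t = (-153 - 1*(-173)) + 30094 = (-153 + 173) + 30094 = 20 + 30094 = 30114)
(-169877 + (t - 81362)*(225091 - 212842))*(33581 - 397629) = (-169877 + (30114 - 81362)*(225091 - 212842))*(33581 - 397629) = (-169877 - 51248*12249)*(-364048) = (-169877 - 627736752)*(-364048) = -627906629*(-364048) = 228588152474192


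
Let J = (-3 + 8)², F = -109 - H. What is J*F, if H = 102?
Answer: -5275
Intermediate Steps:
F = -211 (F = -109 - 1*102 = -109 - 102 = -211)
J = 25 (J = 5² = 25)
J*F = 25*(-211) = -5275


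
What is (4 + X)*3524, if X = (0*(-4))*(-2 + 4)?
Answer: 14096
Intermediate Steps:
X = 0 (X = 0*2 = 0)
(4 + X)*3524 = (4 + 0)*3524 = 4*3524 = 14096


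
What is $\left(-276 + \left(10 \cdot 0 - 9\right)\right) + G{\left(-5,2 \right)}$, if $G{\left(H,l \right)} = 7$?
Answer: $-278$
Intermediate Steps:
$\left(-276 + \left(10 \cdot 0 - 9\right)\right) + G{\left(-5,2 \right)} = \left(-276 + \left(10 \cdot 0 - 9\right)\right) + 7 = \left(-276 + \left(0 - 9\right)\right) + 7 = \left(-276 - 9\right) + 7 = -285 + 7 = -278$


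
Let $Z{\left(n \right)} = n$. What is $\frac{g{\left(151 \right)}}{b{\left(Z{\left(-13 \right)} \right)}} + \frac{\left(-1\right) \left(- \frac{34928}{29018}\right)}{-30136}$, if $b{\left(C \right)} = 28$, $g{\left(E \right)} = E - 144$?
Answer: $\frac{54646671}{218621612} \approx 0.24996$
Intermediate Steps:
$g{\left(E \right)} = -144 + E$
$\frac{g{\left(151 \right)}}{b{\left(Z{\left(-13 \right)} \right)}} + \frac{\left(-1\right) \left(- \frac{34928}{29018}\right)}{-30136} = \frac{-144 + 151}{28} + \frac{\left(-1\right) \left(- \frac{34928}{29018}\right)}{-30136} = 7 \cdot \frac{1}{28} + - \frac{-34928}{29018} \left(- \frac{1}{30136}\right) = \frac{1}{4} + \left(-1\right) \left(- \frac{17464}{14509}\right) \left(- \frac{1}{30136}\right) = \frac{1}{4} + \frac{17464}{14509} \left(- \frac{1}{30136}\right) = \frac{1}{4} - \frac{2183}{54655403} = \frac{54646671}{218621612}$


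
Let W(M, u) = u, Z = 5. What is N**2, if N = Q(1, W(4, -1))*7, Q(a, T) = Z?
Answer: 1225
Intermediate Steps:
Q(a, T) = 5
N = 35 (N = 5*7 = 35)
N**2 = 35**2 = 1225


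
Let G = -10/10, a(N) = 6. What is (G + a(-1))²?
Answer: 25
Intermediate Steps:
G = -1 (G = -10*⅒ = -1)
(G + a(-1))² = (-1 + 6)² = 5² = 25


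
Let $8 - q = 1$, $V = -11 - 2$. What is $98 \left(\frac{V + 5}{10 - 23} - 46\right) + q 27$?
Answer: $- \frac{55363}{13} \approx -4258.7$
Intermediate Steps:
$V = -13$ ($V = -11 - 2 = -13$)
$q = 7$ ($q = 8 - 1 = 7$)
$98 \left(\frac{V + 5}{10 - 23} - 46\right) + q 27 = 98 \left(\frac{-13 + 5}{10 - 23} - 46\right) + 7 \cdot 27 = 98 \left(- \frac{8}{-13} - 46\right) + 189 = 98 \left(\left(-8\right) \left(- \frac{1}{13}\right) - 46\right) + 189 = 98 \left(\frac{8}{13} - 46\right) + 189 = 98 \left(- \frac{590}{13}\right) + 189 = - \frac{57820}{13} + 189 = - \frac{55363}{13}$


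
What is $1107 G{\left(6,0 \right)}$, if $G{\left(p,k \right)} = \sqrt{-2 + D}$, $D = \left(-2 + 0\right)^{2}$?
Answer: $1107 \sqrt{2} \approx 1565.5$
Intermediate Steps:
$D = 4$ ($D = \left(-2\right)^{2} = 4$)
$G{\left(p,k \right)} = \sqrt{2}$ ($G{\left(p,k \right)} = \sqrt{-2 + 4} = \sqrt{2}$)
$1107 G{\left(6,0 \right)} = 1107 \sqrt{2}$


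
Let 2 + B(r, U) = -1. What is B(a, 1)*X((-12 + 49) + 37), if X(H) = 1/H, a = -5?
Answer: -3/74 ≈ -0.040541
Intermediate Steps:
B(r, U) = -3 (B(r, U) = -2 - 1 = -3)
B(a, 1)*X((-12 + 49) + 37) = -3/((-12 + 49) + 37) = -3/(37 + 37) = -3/74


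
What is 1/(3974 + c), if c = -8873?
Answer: -1/4899 ≈ -0.00020412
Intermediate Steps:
1/(3974 + c) = 1/(3974 - 8873) = 1/(-4899) = -1/4899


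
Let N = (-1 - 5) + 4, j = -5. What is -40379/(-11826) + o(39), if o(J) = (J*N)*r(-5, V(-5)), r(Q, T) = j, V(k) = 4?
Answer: 4652519/11826 ≈ 393.41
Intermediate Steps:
r(Q, T) = -5
N = -2 (N = -6 + 4 = -2)
o(J) = 10*J (o(J) = (J*(-2))*(-5) = -2*J*(-5) = 10*J)
-40379/(-11826) + o(39) = -40379/(-11826) + 10*39 = -40379*(-1/11826) + 390 = 40379/11826 + 390 = 4652519/11826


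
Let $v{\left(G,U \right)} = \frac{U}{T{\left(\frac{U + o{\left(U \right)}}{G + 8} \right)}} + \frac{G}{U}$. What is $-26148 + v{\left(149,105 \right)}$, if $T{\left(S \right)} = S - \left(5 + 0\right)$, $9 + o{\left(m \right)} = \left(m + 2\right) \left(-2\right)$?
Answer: $- \frac{118134238}{4515} \approx -26165.0$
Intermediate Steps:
$o{\left(m \right)} = -13 - 2 m$ ($o{\left(m \right)} = -9 + \left(m + 2\right) \left(-2\right) = -9 + \left(2 + m\right) \left(-2\right) = -9 - \left(4 + 2 m\right) = -13 - 2 m$)
$T{\left(S \right)} = -5 + S$ ($T{\left(S \right)} = S - 5 = -5 + S$)
$v{\left(G,U \right)} = \frac{G}{U} + \frac{U}{-5 + \frac{-13 - U}{8 + G}}$ ($v{\left(G,U \right)} = \frac{U}{-5 + \frac{U - \left(13 + 2 U\right)}{G + 8}} + \frac{G}{U} = \frac{U}{-5 + \frac{-13 - U}{8 + G}} + \frac{G}{U} = \frac{G}{U} + \frac{U}{-5 + \frac{-13 - U}{8 + G}}$)
$-26148 + v{\left(149,105 \right)} = -26148 + \frac{149 \left(53 + 105 + 5 \cdot 149\right) - 105^{2} \left(8 + 149\right)}{105 \left(53 + 105 + 5 \cdot 149\right)} = -26148 + \frac{149 \left(53 + 105 + 745\right) - 11025 \cdot 157}{105 \left(53 + 105 + 745\right)} = -26148 + \frac{149 \cdot 903 - 1730925}{105 \cdot 903} = -26148 + \frac{1}{105} \cdot \frac{1}{903} \left(134547 - 1730925\right) = -26148 + \frac{1}{105} \cdot \frac{1}{903} \left(-1596378\right) = -26148 - \frac{76018}{4515} = - \frac{118134238}{4515}$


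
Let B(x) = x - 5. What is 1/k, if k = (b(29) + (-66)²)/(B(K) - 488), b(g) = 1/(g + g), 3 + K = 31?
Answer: -26970/252649 ≈ -0.10675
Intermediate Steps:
K = 28 (K = -3 + 31 = 28)
b(g) = 1/(2*g)
B(x) = -5 + x
k = -252649/26970 (k = ((½)/29 + (-66)²)/((-5 + 28) - 488) = ((½)*(1/29) + 4356)/(23 - 488) = (1/58 + 4356)/(-465) = (252649/58)*(-1/465) = -252649/26970 ≈ -9.3678)
1/k = 1/(-252649/26970) = -26970/252649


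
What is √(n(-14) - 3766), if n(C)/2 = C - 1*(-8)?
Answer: I*√3778 ≈ 61.465*I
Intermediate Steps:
n(C) = 16 + 2*C (n(C) = 2*(C - 1*(-8)) = 2*(C + 8) = 2*(8 + C) = 16 + 2*C)
√(n(-14) - 3766) = √((16 + 2*(-14)) - 3766) = √((16 - 28) - 3766) = √(-12 - 3766) = √(-3778) = I*√3778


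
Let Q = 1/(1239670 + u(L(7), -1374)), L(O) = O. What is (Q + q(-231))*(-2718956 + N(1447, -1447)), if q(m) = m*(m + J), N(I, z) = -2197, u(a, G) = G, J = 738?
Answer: 394636608772383543/1238296 ≈ 3.1869e+11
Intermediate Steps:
Q = 1/1238296 (Q = 1/(1239670 - 1374) = 1/1238296 ≈ 8.0756e-7)
q(m) = m*(738 + m) (q(m) = m*(m + 738) = m*(738 + m))
(Q + q(-231))*(-2718956 + N(1447, -1447)) = (1/1238296 - 231*(738 - 231))*(-2718956 - 2197) = (1/1238296 - 231*507)*(-2721153) = (1/1238296 - 117117)*(-2721153) = -145025512631/1238296*(-2721153) = 394636608772383543/1238296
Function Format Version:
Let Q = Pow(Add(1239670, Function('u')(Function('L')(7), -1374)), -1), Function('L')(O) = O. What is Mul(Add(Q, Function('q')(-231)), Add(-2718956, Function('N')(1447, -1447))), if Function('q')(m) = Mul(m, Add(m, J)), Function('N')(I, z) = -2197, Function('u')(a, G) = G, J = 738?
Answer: Rational(394636608772383543, 1238296) ≈ 3.1869e+11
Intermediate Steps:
Q = Rational(1, 1238296) (Q = Pow(Add(1239670, -1374), -1) = Pow(1238296, -1) = Rational(1, 1238296) ≈ 8.0756e-7)
Function('q')(m) = Mul(m, Add(738, m)) (Function('q')(m) = Mul(m, Add(m, 738)) = Mul(m, Add(738, m)))
Mul(Add(Q, Function('q')(-231)), Add(-2718956, Function('N')(1447, -1447))) = Mul(Add(Rational(1, 1238296), Mul(-231, Add(738, -231))), Add(-2718956, -2197)) = Mul(Add(Rational(1, 1238296), Mul(-231, 507)), -2721153) = Mul(Add(Rational(1, 1238296), -117117), -2721153) = Mul(Rational(-145025512631, 1238296), -2721153) = Rational(394636608772383543, 1238296)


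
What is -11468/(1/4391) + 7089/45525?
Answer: -764152115537/15175 ≈ -5.0356e+7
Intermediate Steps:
-11468/(1/4391) + 7089/45525 = -11468/1/4391 + 7089*(1/45525) = -11468*4391 + 2363/15175 = -50355988 + 2363/15175 = -764152115537/15175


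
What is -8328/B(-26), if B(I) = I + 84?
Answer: -4164/29 ≈ -143.59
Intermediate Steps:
B(I) = 84 + I
-8328/B(-26) = -8328/(84 - 26) = -8328/58 = -8328*1/58 = -4164/29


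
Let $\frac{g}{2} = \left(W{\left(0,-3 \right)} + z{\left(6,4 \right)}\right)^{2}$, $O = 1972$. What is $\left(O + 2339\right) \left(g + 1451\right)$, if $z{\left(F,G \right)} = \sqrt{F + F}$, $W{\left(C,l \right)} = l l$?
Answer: $7057107 + 310392 \sqrt{3} \approx 7.5947 \cdot 10^{6}$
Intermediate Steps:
$W{\left(C,l \right)} = l^{2}$
$z{\left(F,G \right)} = \sqrt{2} \sqrt{F}$ ($z{\left(F,G \right)} = \sqrt{2 F} = \sqrt{2} \sqrt{F}$)
$g = 2 \left(9 + 2 \sqrt{3}\right)^{2}$ ($g = 2 \left(\left(-3\right)^{2} + \sqrt{2} \sqrt{6}\right)^{2} = 2 \left(9 + 2 \sqrt{3}\right)^{2} \approx 310.71$)
$\left(O + 2339\right) \left(g + 1451\right) = \left(1972 + 2339\right) \left(\left(186 + 72 \sqrt{3}\right) + 1451\right) = 4311 \left(1637 + 72 \sqrt{3}\right) = 7057107 + 310392 \sqrt{3}$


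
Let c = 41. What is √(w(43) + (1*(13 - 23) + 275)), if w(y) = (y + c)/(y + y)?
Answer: √491791/43 ≈ 16.309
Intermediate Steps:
w(y) = (41 + y)/(2*y) (w(y) = (y + 41)/(y + y) = (41 + y)/((2*y)) = (41 + y)*(1/(2*y)) = (41 + y)/(2*y))
√(w(43) + (1*(13 - 23) + 275)) = √((½)*(41 + 43)/43 + (1*(13 - 23) + 275)) = √((½)*(1/43)*84 + (1*(-10) + 275)) = √(42/43 + (-10 + 275)) = √(42/43 + 265) = √(11437/43) = √491791/43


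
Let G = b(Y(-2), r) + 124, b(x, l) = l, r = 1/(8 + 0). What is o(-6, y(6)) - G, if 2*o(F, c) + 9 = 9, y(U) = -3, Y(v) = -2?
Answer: -993/8 ≈ -124.13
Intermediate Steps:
r = 1/8 ≈ 0.12500
o(F, c) = 0 (o(F, c) = -9/2 + (1/2)*9 = -9/2 + 9/2 = 0)
G = 993/8 (G = 1/8 + 124 = 993/8 ≈ 124.13)
o(-6, y(6)) - G = 0 - 1*993/8 = 0 - 993/8 = -993/8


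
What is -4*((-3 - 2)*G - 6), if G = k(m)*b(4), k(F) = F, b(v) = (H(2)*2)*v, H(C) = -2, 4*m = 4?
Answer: -296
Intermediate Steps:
m = 1 (m = (¼)*4 = 1)
b(v) = -4*v (b(v) = (-2*2)*v = -4*v)
G = -16 (G = 1*(-4*4) = 1*(-16) = -16)
-4*((-3 - 2)*G - 6) = -4*((-3 - 2)*(-16) - 6) = -4*(-5*(-16) - 6) = -4*(80 - 6) = -4*74 = -296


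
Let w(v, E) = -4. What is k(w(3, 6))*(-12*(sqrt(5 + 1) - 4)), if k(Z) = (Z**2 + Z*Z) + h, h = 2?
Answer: 1632 - 408*sqrt(6) ≈ 632.61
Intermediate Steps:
k(Z) = 2 + 2*Z**2 (k(Z) = (Z**2 + Z*Z) + 2 = (Z**2 + Z**2) + 2 = 2*Z**2 + 2 = 2 + 2*Z**2)
k(w(3, 6))*(-12*(sqrt(5 + 1) - 4)) = (2 + 2*(-4)**2)*(-12*(sqrt(5 + 1) - 4)) = (2 + 2*16)*(-12*(sqrt(6) - 4)) = (2 + 32)*(-12*(-4 + sqrt(6))) = 34*(48 - 12*sqrt(6)) = 1632 - 408*sqrt(6)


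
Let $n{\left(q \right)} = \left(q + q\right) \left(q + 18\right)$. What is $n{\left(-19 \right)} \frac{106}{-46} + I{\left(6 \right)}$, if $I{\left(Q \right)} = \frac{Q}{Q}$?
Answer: $- \frac{1991}{23} \approx -86.565$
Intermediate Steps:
$I{\left(Q \right)} = 1$
$n{\left(q \right)} = 2 q \left(18 + q\right)$
$n{\left(-19 \right)} \frac{106}{-46} + I{\left(6 \right)} = 2 \left(-19\right) \left(18 - 19\right) \frac{106}{-46} + 1 = 2 \left(-19\right) \left(-1\right) 106 \left(- \frac{1}{46}\right) + 1 = 38 \left(- \frac{53}{23}\right) + 1 = - \frac{2014}{23} + 1 = - \frac{1991}{23}$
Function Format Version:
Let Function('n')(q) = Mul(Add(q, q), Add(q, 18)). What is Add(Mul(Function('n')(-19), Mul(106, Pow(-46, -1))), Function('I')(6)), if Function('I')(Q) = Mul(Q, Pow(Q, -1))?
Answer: Rational(-1991, 23) ≈ -86.565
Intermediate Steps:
Function('I')(Q) = 1
Function('n')(q) = Mul(2, q, Add(18, q)) (Function('n')(q) = Mul(Mul(2, q), Add(18, q)) = Mul(2, q, Add(18, q)))
Add(Mul(Function('n')(-19), Mul(106, Pow(-46, -1))), Function('I')(6)) = Add(Mul(Mul(2, -19, Add(18, -19)), Mul(106, Pow(-46, -1))), 1) = Add(Mul(Mul(2, -19, -1), Mul(106, Rational(-1, 46))), 1) = Add(Mul(38, Rational(-53, 23)), 1) = Add(Rational(-2014, 23), 1) = Rational(-1991, 23)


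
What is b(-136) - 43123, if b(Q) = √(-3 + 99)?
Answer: -43123 + 4*√6 ≈ -43113.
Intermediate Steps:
b(Q) = 4*√6 (b(Q) = √96 = 4*√6)
b(-136) - 43123 = 4*√6 - 43123 = -43123 + 4*√6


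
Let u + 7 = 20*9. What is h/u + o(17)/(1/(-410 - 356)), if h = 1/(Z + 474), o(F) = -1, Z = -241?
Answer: 30876695/40309 ≈ 766.00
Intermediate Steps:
h = 1/233 (h = 1/(-241 + 474) = 1/233 ≈ 0.0042918)
u = 173 (u = -7 + 20*9 = -7 + 180 = 173)
h/u + o(17)/(1/(-410 - 356)) = (1/233)/173 - 1/(1/(-410 - 356)) = (1/233)*(1/173) - 1/(1/(-766)) = 1/40309 - 1/(-1/766) = 1/40309 - 1*(-766) = 1/40309 + 766 = 30876695/40309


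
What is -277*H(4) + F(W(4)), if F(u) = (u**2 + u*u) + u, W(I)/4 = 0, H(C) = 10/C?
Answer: -1385/2 ≈ -692.50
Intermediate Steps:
W(I) = 0 (W(I) = 4*0 = 0)
F(u) = u + 2*u**2 (F(u) = (u**2 + u**2) + u = 2*u**2 + u = u + 2*u**2)
-277*H(4) + F(W(4)) = -2770/4 + 0*(1 + 2*0) = -2770/4 + 0*(1 + 0) = -277*5/2 + 0*1 = -1385/2 + 0 = -1385/2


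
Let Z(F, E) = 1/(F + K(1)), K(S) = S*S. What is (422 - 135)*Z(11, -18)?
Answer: 287/12 ≈ 23.917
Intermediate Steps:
K(S) = S²
Z(F, E) = 1/(1 + F) (Z(F, E) = 1/(F + 1²) = 1/(F + 1) = 1/(1 + F))
(422 - 135)*Z(11, -18) = (422 - 135)/(1 + 11) = 287/12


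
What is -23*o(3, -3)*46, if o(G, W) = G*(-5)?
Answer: 15870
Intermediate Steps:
o(G, W) = -5*G
-23*o(3, -3)*46 = -(-115)*3*46 = -23*(-15)*46 = 345*46 = 15870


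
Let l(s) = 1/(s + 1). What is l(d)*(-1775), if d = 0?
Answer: -1775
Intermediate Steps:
l(s) = 1/(1 + s)
l(d)*(-1775) = -1775/(1 + 0) = -1775/1 = 1*(-1775) = -1775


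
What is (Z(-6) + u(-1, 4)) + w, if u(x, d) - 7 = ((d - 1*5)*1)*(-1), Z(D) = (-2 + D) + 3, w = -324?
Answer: -321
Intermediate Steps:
Z(D) = 1 + D
u(x, d) = 12 - d (u(x, d) = 7 + ((d - 1*5)*1)*(-1) = 7 + ((d - 5)*1)*(-1) = 7 + ((-5 + d)*1)*(-1) = 7 + (-5 + d)*(-1) = 7 + (5 - d) = 12 - d)
(Z(-6) + u(-1, 4)) + w = ((1 - 6) + (12 - 1*4)) - 324 = (-5 + (12 - 4)) - 324 = (-5 + 8) - 324 = 3 - 324 = -321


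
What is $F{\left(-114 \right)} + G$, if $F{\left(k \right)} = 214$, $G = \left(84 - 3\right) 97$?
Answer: $8071$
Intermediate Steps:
$G = 7857$ ($G = 81 \cdot 97 = 7857$)
$F{\left(-114 \right)} + G = 214 + 7857 = 8071$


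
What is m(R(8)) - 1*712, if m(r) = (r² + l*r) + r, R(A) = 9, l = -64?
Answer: -1198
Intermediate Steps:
m(r) = r² - 63*r (m(r) = (r² - 64*r) + r = r² - 63*r)
m(R(8)) - 1*712 = 9*(-63 + 9) - 1*712 = 9*(-54) - 712 = -486 - 712 = -1198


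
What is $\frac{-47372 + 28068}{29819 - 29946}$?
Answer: $152$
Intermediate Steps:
$\frac{-47372 + 28068}{29819 - 29946} = - \frac{19304}{-127} = \left(-19304\right) \left(- \frac{1}{127}\right) = 152$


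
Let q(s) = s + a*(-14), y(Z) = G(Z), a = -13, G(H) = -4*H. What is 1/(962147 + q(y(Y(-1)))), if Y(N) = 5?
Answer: 1/962309 ≈ 1.0392e-6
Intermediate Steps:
y(Z) = -4*Z
q(s) = 182 + s (q(s) = s - 13*(-14) = s + 182 = 182 + s)
1/(962147 + q(y(Y(-1)))) = 1/(962147 + (182 - 4*5)) = 1/(962147 + (182 - 20)) = 1/(962147 + 162) = 1/962309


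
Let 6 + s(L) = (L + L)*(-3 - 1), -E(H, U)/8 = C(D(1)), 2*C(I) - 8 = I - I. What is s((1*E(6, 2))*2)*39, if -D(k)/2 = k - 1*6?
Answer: 19734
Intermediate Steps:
D(k) = 12 - 2*k (D(k) = -2*(k - 1*6) = -2*(k - 6) = -2*(-6 + k) = 12 - 2*k)
C(I) = 4 (C(I) = 4 + (I - I)/2 = 4 + (1/2)*0 = 4 + 0 = 4)
E(H, U) = -32 (E(H, U) = -8*4 = -32)
s(L) = -6 - 8*L (s(L) = -6 + (L + L)*(-3 - 1) = -6 + (2*L)*(-4) = -6 - 8*L)
s((1*E(6, 2))*2)*39 = (-6 - 8*1*(-32)*2)*39 = (-6 - (-256)*2)*39 = (-6 - 8*(-64))*39 = (-6 + 512)*39 = 506*39 = 19734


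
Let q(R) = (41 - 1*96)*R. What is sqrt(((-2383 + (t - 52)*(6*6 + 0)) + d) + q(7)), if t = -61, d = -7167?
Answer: I*sqrt(14003) ≈ 118.33*I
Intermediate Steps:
q(R) = -55*R (q(R) = (41 - 96)*R = -55*R)
sqrt(((-2383 + (t - 52)*(6*6 + 0)) + d) + q(7)) = sqrt(((-2383 + (-61 - 52)*(6*6 + 0)) - 7167) - 55*7) = sqrt(((-2383 - 113*(36 + 0)) - 7167) - 385) = sqrt(((-2383 - 113*36) - 7167) - 385) = sqrt(((-2383 - 4068) - 7167) - 385) = sqrt((-6451 - 7167) - 385) = sqrt(-13618 - 385) = sqrt(-14003) = I*sqrt(14003)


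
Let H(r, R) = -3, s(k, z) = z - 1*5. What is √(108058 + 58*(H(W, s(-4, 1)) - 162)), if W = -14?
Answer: 2*√24622 ≈ 313.83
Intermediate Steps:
s(k, z) = -5 + z (s(k, z) = z - 5 = -5 + z)
√(108058 + 58*(H(W, s(-4, 1)) - 162)) = √(108058 + 58*(-3 - 162)) = √(108058 + 58*(-165)) = √(108058 - 9570) = √98488 = 2*√24622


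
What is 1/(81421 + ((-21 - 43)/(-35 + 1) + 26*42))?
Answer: 17/1402753 ≈ 1.2119e-5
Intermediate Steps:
1/(81421 + ((-21 - 43)/(-35 + 1) + 26*42)) = 1/(81421 + (-64/(-34) + 1092)) = 1/(81421 + (-64*(-1/34) + 1092)) = 1/(81421 + (32/17 + 1092)) = 1/(81421 + 18596/17) = 1/(1402753/17) = 17/1402753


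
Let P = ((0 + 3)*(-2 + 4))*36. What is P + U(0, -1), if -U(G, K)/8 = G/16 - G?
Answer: 216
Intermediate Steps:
U(G, K) = 15*G/2 (U(G, K) = -8*(G/16 - G) = -(-15)*G/2 = 15*G/2)
P = 216 (P = (3*2)*36 = 6*36 = 216)
P + U(0, -1) = 216 + (15/2)*0 = 216 + 0 = 216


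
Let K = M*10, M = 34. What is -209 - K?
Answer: -549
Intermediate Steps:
K = 340 (K = 34*10 = 340)
-209 - K = -209 - 1*340 = -209 - 340 = -549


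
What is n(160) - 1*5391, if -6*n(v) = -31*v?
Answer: -13693/3 ≈ -4564.3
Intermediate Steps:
n(v) = 31*v/6 (n(v) = -(-31)*v/6 = 31*v/6)
n(160) - 1*5391 = (31/6)*160 - 1*5391 = 2480/3 - 5391 = -13693/3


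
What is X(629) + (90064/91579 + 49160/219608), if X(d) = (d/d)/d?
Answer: 112446571840/93015599773 ≈ 1.2089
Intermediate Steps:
X(d) = 1/d
X(629) + (90064/91579 + 49160/219608) = 1/629 + (90064/91579 + 49160/219608) = 1/629 + (90064*(1/91579) + 49160*(1/219608)) = 1/629 + (90064/91579 + 6145/27451) = 1/629 + 3035099819/2513935129 = 112446571840/93015599773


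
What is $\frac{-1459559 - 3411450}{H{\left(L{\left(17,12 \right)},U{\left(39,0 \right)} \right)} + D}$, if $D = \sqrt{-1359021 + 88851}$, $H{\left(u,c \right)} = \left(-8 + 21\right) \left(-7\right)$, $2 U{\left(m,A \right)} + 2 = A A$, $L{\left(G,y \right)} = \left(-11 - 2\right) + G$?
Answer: $\frac{443261819}{1278451} + \frac{14613027 i \sqrt{141130}}{1278451} \approx 346.72 + 4294.0 i$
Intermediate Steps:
$L{\left(G,y \right)} = -13 + G$
$U{\left(m,A \right)} = -1 + \frac{A^{2}}{2}$ ($U{\left(m,A \right)} = -1 + \frac{A A}{2} = -1 + \frac{A^{2}}{2}$)
$H{\left(u,c \right)} = -91$ ($H{\left(u,c \right)} = 13 \left(-7\right) = -91$)
$D = 3 i \sqrt{141130}$ ($D = \sqrt{-1270170} = 3 i \sqrt{141130} \approx 1127.0 i$)
$\frac{-1459559 - 3411450}{H{\left(L{\left(17,12 \right)},U{\left(39,0 \right)} \right)} + D} = \frac{-1459559 - 3411450}{-91 + 3 i \sqrt{141130}} = - \frac{4871009}{-91 + 3 i \sqrt{141130}}$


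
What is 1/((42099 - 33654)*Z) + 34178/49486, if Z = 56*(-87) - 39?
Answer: 708738822412/1026176212485 ≈ 0.69066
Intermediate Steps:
Z = -4911 (Z = -4872 - 39 = -4911)
1/((42099 - 33654)*Z) + 34178/49486 = 1/((42099 - 33654)*(-4911)) + 34178/49486 = -1/4911/8445 + 34178*(1/49486) = (1/8445)*(-1/4911) + 17089/24743 = -1/41473395 + 17089/24743 = 708738822412/1026176212485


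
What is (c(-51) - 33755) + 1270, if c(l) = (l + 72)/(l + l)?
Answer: -1104497/34 ≈ -32485.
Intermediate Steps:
c(l) = (72 + l)/(2*l) (c(l) = (72 + l)/((2*l)) = (72 + l)*(1/(2*l)) = (72 + l)/(2*l))
(c(-51) - 33755) + 1270 = ((½)*(72 - 51)/(-51) - 33755) + 1270 = ((½)*(-1/51)*21 - 33755) + 1270 = (-7/34 - 33755) + 1270 = -1147677/34 + 1270 = -1104497/34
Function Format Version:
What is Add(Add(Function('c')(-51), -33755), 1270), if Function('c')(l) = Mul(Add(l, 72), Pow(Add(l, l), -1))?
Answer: Rational(-1104497, 34) ≈ -32485.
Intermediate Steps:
Function('c')(l) = Mul(Rational(1, 2), Pow(l, -1), Add(72, l)) (Function('c')(l) = Mul(Add(72, l), Pow(Mul(2, l), -1)) = Mul(Add(72, l), Mul(Rational(1, 2), Pow(l, -1))) = Mul(Rational(1, 2), Pow(l, -1), Add(72, l)))
Add(Add(Function('c')(-51), -33755), 1270) = Add(Add(Mul(Rational(1, 2), Pow(-51, -1), Add(72, -51)), -33755), 1270) = Add(Add(Mul(Rational(1, 2), Rational(-1, 51), 21), -33755), 1270) = Add(Add(Rational(-7, 34), -33755), 1270) = Add(Rational(-1147677, 34), 1270) = Rational(-1104497, 34)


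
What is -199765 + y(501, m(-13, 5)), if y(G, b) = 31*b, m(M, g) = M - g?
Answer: -200323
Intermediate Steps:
-199765 + y(501, m(-13, 5)) = -199765 + 31*(-13 - 1*5) = -199765 + 31*(-13 - 5) = -199765 + 31*(-18) = -199765 - 558 = -200323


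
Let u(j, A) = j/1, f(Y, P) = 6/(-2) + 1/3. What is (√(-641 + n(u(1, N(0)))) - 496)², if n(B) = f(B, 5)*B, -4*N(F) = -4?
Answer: (1488 - I*√5793)²/9 ≈ 2.4537e+5 - 25168.0*I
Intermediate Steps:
N(F) = 1 (N(F) = -¼*(-4) = 1)
f(Y, P) = -8/3 (f(Y, P) = 6*(-½) + 1*(⅓) = -3 + ⅓ = -8/3)
u(j, A) = j (u(j, A) = j*1 = j)
n(B) = -8*B/3
(√(-641 + n(u(1, N(0)))) - 496)² = (√(-641 - 8/3*1) - 496)² = (√(-641 - 8/3) - 496)² = (√(-1931/3) - 496)² = (I*√5793/3 - 496)² = (-496 + I*√5793/3)²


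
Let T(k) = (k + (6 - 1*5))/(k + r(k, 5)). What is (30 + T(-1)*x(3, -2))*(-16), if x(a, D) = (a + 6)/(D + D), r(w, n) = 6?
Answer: -480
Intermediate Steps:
T(k) = (1 + k)/(6 + k) (T(k) = (k + (6 - 1*5))/(k + 6) = (k + (6 - 5))/(6 + k) = (k + 1)/(6 + k) = (1 + k)/(6 + k))
x(a, D) = (6 + a)/(2*D) (x(a, D) = (6 + a)/((2*D)) = (6 + a)*(1/(2*D)) = (6 + a)/(2*D))
(30 + T(-1)*x(3, -2))*(-16) = (30 + ((1 - 1)/(6 - 1))*((1/2)*(6 + 3)/(-2)))*(-16) = (30 + (0/5)*((1/2)*(-1/2)*9))*(-16) = (30 + ((1/5)*0)*(-9/4))*(-16) = (30 + 0*(-9/4))*(-16) = (30 + 0)*(-16) = 30*(-16) = -480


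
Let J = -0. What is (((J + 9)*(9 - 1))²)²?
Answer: 26873856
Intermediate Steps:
J = 0 (J = -1*0 = 0)
(((J + 9)*(9 - 1))²)² = (((0 + 9)*(9 - 1))²)² = ((9*8)²)² = (72²)² = 5184² = 26873856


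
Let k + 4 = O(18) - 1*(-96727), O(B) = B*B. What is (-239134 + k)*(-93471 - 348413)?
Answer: 62785971908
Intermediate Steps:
O(B) = B²
k = 97047 (k = -4 + (18² - 1*(-96727)) = -4 + (324 + 96727) = -4 + 97051 = 97047)
(-239134 + k)*(-93471 - 348413) = (-239134 + 97047)*(-93471 - 348413) = -142087*(-441884) = 62785971908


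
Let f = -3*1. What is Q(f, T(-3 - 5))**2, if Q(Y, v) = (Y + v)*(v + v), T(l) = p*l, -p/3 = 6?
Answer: 1649009664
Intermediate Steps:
p = -18 (p = -3*6 = -18)
T(l) = -18*l
f = -3
Q(Y, v) = 2*v*(Y + v) (Q(Y, v) = (Y + v)*(2*v) = 2*v*(Y + v))
Q(f, T(-3 - 5))**2 = (2*(-18*(-3 - 5))*(-3 - 18*(-3 - 5)))**2 = (2*(-18*(-8))*(-3 - 18*(-8)))**2 = (2*144*(-3 + 144))**2 = (2*144*141)**2 = 40608**2 = 1649009664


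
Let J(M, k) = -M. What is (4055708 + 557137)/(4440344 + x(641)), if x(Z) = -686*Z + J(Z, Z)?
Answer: 4612845/3999977 ≈ 1.1532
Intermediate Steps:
x(Z) = -687*Z (x(Z) = -686*Z - Z = -687*Z)
(4055708 + 557137)/(4440344 + x(641)) = (4055708 + 557137)/(4440344 - 687*641) = 4612845/(4440344 - 440367) = 4612845/3999977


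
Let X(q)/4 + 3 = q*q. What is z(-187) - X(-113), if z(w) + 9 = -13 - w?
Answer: -50899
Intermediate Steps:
X(q) = -12 + 4*q² (X(q) = -12 + 4*(q*q) = -12 + 4*q²)
z(w) = -22 - w (z(w) = -9 + (-13 - w) = -22 - w)
z(-187) - X(-113) = (-22 - 1*(-187)) - (-12 + 4*(-113)²) = (-22 + 187) - (-12 + 4*12769) = 165 - (-12 + 51076) = 165 - 1*51064 = 165 - 51064 = -50899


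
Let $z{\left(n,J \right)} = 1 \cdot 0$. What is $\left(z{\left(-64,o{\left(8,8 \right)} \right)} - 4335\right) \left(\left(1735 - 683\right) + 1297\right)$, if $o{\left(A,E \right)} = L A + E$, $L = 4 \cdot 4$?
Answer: $-10182915$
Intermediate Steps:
$L = 16$
$o{\left(A,E \right)} = E + 16 A$ ($o{\left(A,E \right)} = 16 A + E = E + 16 A$)
$z{\left(n,J \right)} = 0$
$\left(z{\left(-64,o{\left(8,8 \right)} \right)} - 4335\right) \left(\left(1735 - 683\right) + 1297\right) = \left(0 - 4335\right) \left(\left(1735 - 683\right) + 1297\right) = - 4335 \left(1052 + 1297\right) = \left(-4335\right) 2349 = -10182915$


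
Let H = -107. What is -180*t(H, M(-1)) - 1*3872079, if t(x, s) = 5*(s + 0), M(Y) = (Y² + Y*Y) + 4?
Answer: -3877479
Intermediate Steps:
M(Y) = 4 + 2*Y² (M(Y) = (Y² + Y²) + 4 = 2*Y² + 4 = 4 + 2*Y²)
t(x, s) = 5*s
-180*t(H, M(-1)) - 1*3872079 = -900*(4 + 2*(-1)²) - 1*3872079 = -900*(4 + 2*1) - 3872079 = -900*(4 + 2) - 3872079 = -900*6 - 3872079 = -180*30 - 3872079 = -5400 - 3872079 = -3877479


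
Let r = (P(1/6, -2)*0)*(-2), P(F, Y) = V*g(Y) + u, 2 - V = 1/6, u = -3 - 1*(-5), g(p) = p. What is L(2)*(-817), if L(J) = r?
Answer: 0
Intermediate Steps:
u = 2 (u = -3 + 5 = 2)
V = 11/6 (V = 2 - 1/6 = 2 - 1*⅙ = 2 - ⅙ = 11/6 ≈ 1.8333)
P(F, Y) = 2 + 11*Y/6 (P(F, Y) = 11*Y/6 + 2 = 2 + 11*Y/6)
r = 0 (r = ((2 + (11/6)*(-2))*0)*(-2) = ((2 - 11/3)*0)*(-2) = -5/3*0*(-2) = 0*(-2) = 0)
L(J) = 0
L(2)*(-817) = 0*(-817) = 0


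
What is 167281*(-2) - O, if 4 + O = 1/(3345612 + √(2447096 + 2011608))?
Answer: -936186558423296083/2798278798960 + √278669/2798278798960 ≈ -3.3456e+5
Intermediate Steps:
O = -4 + 1/(3345612 + 4*√278669) (O = -4 + 1/(3345612 + √(2447096 + 2011608)) = -4 + 1/(3345612 + √4458704) = -4 + 1/(3345612 + 4*√278669) ≈ -4.0000)
167281*(-2) - O = 167281*(-2) - (-11193114359437/2798278798960 - √278669/2798278798960) = -334562 + (11193114359437/2798278798960 + √278669/2798278798960) = -936186558423296083/2798278798960 + √278669/2798278798960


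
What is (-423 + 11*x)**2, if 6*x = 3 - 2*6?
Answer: 772641/4 ≈ 1.9316e+5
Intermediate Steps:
x = -3/2 (x = (3 - 2*6)/6 = (3 - 12)/6 = (1/6)*(-9) = -3/2 ≈ -1.5000)
(-423 + 11*x)**2 = (-423 + 11*(-3/2))**2 = (-423 - 33/2)**2 = (-879/2)**2 = 772641/4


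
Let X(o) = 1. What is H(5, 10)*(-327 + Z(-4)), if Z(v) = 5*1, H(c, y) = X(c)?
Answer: -322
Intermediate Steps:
H(c, y) = 1
Z(v) = 5
H(5, 10)*(-327 + Z(-4)) = 1*(-327 + 5) = 1*(-322) = -322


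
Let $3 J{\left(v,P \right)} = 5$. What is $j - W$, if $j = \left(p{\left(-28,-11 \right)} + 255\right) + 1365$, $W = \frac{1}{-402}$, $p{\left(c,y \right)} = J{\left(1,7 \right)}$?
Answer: $\frac{651911}{402} \approx 1621.7$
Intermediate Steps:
$J{\left(v,P \right)} = \frac{5}{3}$ ($J{\left(v,P \right)} = \frac{1}{3} \cdot 5 = \frac{5}{3}$)
$p{\left(c,y \right)} = \frac{5}{3}$
$W = - \frac{1}{402} \approx -0.0024876$
$j = \frac{4865}{3}$ ($j = \left(\frac{5}{3} + 255\right) + 1365 = \frac{770}{3} + 1365 = \frac{4865}{3} \approx 1621.7$)
$j - W = \frac{4865}{3} - - \frac{1}{402} = \frac{4865}{3} + \frac{1}{402} = \frac{651911}{402}$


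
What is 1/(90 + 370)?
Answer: 1/460 ≈ 0.0021739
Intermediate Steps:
1/(90 + 370) = 1/460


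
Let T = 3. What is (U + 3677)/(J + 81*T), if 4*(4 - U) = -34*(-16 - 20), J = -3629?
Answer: -3375/3386 ≈ -0.99675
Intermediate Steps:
U = -302 (U = 4 - (-17)*(-16 - 20)/2 = 4 - (-17)*(-36)/2 = 4 - ¼*1224 = 4 - 306 = -302)
(U + 3677)/(J + 81*T) = (-302 + 3677)/(-3629 + 81*3) = 3375/(-3629 + 243) = 3375/(-3386) = 3375*(-1/3386) = -3375/3386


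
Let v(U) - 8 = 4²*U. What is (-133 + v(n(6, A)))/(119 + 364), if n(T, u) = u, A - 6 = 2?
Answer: 1/161 ≈ 0.0062112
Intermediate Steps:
A = 8 (A = 6 + 2 = 8)
v(U) = 8 + 16*U (v(U) = 8 + 4²*U = 8 + 16*U)
(-133 + v(n(6, A)))/(119 + 364) = (-133 + (8 + 16*8))/(119 + 364) = (-133 + (8 + 128))/483 = (-133 + 136)*(1/483) = 3*(1/483) = 1/161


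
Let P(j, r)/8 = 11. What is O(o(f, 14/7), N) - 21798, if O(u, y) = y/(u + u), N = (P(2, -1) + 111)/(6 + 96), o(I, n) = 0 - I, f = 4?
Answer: -17787367/816 ≈ -21798.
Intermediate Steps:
P(j, r) = 88 (P(j, r) = 8*11 = 88)
o(I, n) = -I
N = 199/102 (N = (88 + 111)/(6 + 96) = 199/102 ≈ 1.9510)
O(u, y) = y/(2*u) (O(u, y) = y/((2*u)) = (1/(2*u))*y = y/(2*u))
O(o(f, 14/7), N) - 21798 = (½)*(199/102)/(-1*4) - 21798 = (½)*(199/102)/(-4) - 21798 = (½)*(199/102)*(-¼) - 21798 = -199/816 - 21798 = -17787367/816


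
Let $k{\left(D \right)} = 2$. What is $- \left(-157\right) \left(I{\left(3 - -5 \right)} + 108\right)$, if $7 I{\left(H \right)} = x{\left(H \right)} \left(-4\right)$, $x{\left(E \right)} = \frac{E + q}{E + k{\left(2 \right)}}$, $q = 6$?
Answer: $\frac{84152}{5} \approx 16830.0$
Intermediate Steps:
$x{\left(E \right)} = \frac{6 + E}{2 + E}$ ($x{\left(E \right)} = \frac{E + 6}{E + 2} = \frac{6 + E}{2 + E}$)
$I{\left(H \right)} = - \frac{4 \left(6 + H\right)}{7 \left(2 + H\right)}$ ($I{\left(H \right)} = \frac{\frac{6 + H}{2 + H} \left(-4\right)}{7} = \frac{\left(-4\right) \frac{1}{2 + H} \left(6 + H\right)}{7} = - \frac{4 \left(6 + H\right)}{7 \left(2 + H\right)}$)
$- \left(-157\right) \left(I{\left(3 - -5 \right)} + 108\right) = - \left(-157\right) \left(\frac{4 \left(-6 - \left(3 - -5\right)\right)}{7 \left(2 + \left(3 - -5\right)\right)} + 108\right) = - \left(-157\right) \left(\frac{4 \left(-6 - \left(3 + 5\right)\right)}{7 \left(2 + \left(3 + 5\right)\right)} + 108\right) = - \left(-157\right) \left(\frac{4 \left(-6 - 8\right)}{7 \left(2 + 8\right)} + 108\right) = - \left(-157\right) \left(\frac{4 \left(-6 - 8\right)}{7 \cdot 10} + 108\right) = - \left(-157\right) \left(\frac{4}{7} \cdot \frac{1}{10} \left(-14\right) + 108\right) = - \left(-157\right) \left(- \frac{4}{5} + 108\right) = - \frac{\left(-157\right) 536}{5} = \left(-1\right) \left(- \frac{84152}{5}\right) = \frac{84152}{5}$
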